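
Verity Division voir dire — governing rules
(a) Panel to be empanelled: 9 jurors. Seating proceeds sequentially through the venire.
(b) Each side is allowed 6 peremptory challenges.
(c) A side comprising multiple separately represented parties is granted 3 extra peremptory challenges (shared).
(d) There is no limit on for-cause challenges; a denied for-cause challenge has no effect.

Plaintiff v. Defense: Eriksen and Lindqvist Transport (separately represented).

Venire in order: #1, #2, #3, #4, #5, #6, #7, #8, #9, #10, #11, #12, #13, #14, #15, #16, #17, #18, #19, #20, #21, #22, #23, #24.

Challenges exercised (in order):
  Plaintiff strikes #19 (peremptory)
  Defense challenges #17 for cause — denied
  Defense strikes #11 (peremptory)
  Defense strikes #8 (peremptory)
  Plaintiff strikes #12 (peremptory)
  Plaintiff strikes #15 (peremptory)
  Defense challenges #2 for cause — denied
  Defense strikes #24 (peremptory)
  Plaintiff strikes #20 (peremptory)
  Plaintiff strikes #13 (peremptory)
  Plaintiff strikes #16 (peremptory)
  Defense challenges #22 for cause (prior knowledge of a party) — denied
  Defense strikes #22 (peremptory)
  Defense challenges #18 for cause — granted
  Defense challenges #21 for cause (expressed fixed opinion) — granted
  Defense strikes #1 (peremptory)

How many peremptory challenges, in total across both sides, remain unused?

4

Plaintiff allotment: 6. Defense allotment: 6 base + 3 multi-party = 9.
Plaintiff peremptories used: #19, #12, #15, #20, #13, #16 — 6.
Defense peremptories used: #11, #8, #24, #22, #1 — 5 (for-cause on #17, #2, #22, #18, #21 don't count).
Remaining: (6 − 6) + (9 − 5) = 4.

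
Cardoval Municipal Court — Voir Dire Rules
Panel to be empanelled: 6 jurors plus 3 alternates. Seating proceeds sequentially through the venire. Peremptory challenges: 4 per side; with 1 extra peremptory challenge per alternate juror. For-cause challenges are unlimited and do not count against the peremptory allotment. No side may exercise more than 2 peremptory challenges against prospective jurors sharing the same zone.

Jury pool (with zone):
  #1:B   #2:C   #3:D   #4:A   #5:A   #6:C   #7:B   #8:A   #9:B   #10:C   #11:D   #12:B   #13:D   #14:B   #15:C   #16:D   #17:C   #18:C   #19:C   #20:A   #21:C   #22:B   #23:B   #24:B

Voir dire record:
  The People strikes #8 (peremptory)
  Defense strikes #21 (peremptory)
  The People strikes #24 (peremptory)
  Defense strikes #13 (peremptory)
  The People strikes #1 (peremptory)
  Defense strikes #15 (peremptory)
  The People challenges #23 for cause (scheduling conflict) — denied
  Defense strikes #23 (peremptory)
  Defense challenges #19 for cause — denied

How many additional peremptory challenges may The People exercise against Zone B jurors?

0

The People peremptories so far: #8, #24, #1 — 3 of 7 used, 4 left overall.
Against Zone B: #24, #1 — 2 used; per-zone cap 2 leaves 0.
Binding limit: min(4, 0) = 0.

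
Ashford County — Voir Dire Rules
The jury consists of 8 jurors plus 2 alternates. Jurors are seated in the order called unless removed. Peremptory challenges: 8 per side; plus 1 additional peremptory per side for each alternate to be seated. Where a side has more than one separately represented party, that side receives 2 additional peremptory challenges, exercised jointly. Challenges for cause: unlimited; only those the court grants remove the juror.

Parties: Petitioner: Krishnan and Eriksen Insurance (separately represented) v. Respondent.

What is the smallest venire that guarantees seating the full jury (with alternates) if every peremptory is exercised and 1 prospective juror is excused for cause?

33

Seats to fill: 8 + 2 alternates = 10.
Peremptories — Petitioner: 8 + 1×2 + 2 = 12; Respondent: 8 + 1×2 = 10; total 22.
For-cause removals: 1.
Minimum venire: 10 + 22 + 1 = 33.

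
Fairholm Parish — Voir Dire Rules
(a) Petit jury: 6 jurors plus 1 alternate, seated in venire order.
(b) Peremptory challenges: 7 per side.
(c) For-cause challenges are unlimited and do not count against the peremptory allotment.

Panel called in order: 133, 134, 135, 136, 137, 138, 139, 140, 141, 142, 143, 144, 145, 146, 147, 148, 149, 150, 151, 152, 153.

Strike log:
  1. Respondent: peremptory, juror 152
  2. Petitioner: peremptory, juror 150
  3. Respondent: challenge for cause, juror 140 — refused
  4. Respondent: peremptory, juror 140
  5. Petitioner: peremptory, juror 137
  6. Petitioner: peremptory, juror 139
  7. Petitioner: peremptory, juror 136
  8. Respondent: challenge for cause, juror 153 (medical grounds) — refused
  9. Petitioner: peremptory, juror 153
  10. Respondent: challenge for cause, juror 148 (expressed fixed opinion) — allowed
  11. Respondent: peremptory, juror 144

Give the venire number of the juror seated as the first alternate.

Removed: #136, #137, #139, #140, #144, #148, #150, #152, #153.
Filling seats in venire order through position 7: #133, #134, #135, #138, #141, #142, #143.
So alternate 1 is #143.

143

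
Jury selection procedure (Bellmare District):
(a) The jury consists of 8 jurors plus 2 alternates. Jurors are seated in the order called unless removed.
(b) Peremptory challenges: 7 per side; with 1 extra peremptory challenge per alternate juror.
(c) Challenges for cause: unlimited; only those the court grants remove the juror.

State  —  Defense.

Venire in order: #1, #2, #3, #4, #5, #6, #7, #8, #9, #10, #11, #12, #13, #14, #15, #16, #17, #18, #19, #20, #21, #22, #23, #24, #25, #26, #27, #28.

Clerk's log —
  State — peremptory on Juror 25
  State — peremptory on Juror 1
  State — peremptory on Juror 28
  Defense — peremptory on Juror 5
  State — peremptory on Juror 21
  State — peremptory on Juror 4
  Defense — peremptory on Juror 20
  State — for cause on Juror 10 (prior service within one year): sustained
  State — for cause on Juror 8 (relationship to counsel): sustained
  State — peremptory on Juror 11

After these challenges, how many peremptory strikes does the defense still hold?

7

Defense allotment: 7 base + 1 × 2 alternates = 9.
Defense peremptories used: #5, #20 — 2.
Remaining: 9 − 2 = 7.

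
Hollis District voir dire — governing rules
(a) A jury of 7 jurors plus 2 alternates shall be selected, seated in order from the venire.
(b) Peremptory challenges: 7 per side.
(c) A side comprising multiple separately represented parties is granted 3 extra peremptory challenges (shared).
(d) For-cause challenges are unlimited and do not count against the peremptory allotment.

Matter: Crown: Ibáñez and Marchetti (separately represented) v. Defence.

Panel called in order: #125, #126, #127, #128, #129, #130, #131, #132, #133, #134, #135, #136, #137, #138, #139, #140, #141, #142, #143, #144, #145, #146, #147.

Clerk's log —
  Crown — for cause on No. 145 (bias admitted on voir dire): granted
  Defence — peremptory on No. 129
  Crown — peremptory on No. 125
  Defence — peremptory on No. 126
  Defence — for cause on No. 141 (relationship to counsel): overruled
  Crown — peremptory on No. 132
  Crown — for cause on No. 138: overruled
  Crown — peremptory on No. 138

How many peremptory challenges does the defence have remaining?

Defence allotment: 7.
Defence peremptories used: #129, #126 — 2 (the for-cause on #141 doesn't count).
Remaining: 7 − 2 = 5.

5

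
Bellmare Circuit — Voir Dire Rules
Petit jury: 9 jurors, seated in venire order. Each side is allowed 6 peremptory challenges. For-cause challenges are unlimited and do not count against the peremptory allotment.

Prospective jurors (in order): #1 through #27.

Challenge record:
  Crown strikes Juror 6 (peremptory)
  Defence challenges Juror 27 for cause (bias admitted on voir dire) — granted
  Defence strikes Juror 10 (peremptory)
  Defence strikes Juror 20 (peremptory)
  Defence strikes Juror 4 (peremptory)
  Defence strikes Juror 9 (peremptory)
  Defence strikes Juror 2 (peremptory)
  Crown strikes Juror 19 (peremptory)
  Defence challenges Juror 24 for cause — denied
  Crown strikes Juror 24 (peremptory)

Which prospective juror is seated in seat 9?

14

Removed: #2, #4, #6, #9, #10, #19, #20, #24, #27.
Seating in order: seats 1–9 → #1, #3, #5, #7, #8, #11, #12, #13, #14.
So seat 9 is #14.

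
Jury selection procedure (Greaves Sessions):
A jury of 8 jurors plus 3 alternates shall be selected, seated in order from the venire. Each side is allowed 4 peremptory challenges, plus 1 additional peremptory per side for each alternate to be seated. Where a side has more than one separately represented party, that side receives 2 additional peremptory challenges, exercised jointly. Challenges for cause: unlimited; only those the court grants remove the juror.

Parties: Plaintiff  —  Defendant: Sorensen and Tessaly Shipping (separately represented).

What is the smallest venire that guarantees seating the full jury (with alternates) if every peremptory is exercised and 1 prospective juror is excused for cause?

Seats to fill: 8 + 3 alternates = 11.
Peremptories — Plaintiff: 4 + 1×3 = 7; Defendant: 4 + 1×3 + 2 = 9; total 16.
For-cause removals: 1.
Minimum venire: 11 + 16 + 1 = 28.

28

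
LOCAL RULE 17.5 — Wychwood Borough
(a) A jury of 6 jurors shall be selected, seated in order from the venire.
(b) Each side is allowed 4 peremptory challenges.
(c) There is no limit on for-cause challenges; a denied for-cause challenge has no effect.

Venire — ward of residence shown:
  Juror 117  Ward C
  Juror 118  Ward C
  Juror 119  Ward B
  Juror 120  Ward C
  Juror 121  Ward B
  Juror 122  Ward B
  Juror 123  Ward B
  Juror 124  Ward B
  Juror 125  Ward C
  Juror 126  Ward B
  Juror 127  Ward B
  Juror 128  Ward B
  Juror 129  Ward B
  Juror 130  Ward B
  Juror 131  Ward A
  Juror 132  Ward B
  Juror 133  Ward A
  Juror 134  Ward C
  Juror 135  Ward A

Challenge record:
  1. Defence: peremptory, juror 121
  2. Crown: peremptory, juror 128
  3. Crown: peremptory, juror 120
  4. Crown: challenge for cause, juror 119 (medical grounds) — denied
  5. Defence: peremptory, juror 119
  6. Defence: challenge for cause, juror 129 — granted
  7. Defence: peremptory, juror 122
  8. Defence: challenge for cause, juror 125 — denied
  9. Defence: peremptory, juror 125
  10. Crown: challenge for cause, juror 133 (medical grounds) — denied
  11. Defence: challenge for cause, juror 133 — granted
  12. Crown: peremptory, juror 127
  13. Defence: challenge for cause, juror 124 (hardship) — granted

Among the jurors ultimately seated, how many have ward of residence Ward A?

Removed: #119, #120, #121, #122, #124, #125, #127, #128, #129, #133.
Seated jurors 1–6: #117, #118, #123, #126, #130, #131.
Of those, in Ward A: #131 → 1.

1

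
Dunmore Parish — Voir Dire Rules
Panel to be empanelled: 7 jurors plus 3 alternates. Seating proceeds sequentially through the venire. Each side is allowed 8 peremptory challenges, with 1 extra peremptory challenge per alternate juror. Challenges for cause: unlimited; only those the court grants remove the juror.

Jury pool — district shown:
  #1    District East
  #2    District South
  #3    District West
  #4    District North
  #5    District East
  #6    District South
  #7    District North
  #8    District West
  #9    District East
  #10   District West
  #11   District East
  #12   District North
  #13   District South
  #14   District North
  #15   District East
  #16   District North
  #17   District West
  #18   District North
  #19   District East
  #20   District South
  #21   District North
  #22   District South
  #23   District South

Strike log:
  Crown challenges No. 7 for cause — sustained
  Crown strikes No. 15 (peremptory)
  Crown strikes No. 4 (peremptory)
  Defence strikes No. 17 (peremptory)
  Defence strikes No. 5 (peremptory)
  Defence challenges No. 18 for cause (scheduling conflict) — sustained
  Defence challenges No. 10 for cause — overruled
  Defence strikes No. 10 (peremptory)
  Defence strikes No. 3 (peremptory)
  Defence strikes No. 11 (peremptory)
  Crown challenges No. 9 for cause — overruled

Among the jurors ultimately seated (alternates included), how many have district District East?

3

Removed: #3, #4, #5, #7, #10, #11, #15, #17, #18.
Seated (10 incl. alternates): #1, #2, #6, #8, #9, #12, #13, #14, #16, #19.
Of those, in District East: #1, #9, #19 → 3.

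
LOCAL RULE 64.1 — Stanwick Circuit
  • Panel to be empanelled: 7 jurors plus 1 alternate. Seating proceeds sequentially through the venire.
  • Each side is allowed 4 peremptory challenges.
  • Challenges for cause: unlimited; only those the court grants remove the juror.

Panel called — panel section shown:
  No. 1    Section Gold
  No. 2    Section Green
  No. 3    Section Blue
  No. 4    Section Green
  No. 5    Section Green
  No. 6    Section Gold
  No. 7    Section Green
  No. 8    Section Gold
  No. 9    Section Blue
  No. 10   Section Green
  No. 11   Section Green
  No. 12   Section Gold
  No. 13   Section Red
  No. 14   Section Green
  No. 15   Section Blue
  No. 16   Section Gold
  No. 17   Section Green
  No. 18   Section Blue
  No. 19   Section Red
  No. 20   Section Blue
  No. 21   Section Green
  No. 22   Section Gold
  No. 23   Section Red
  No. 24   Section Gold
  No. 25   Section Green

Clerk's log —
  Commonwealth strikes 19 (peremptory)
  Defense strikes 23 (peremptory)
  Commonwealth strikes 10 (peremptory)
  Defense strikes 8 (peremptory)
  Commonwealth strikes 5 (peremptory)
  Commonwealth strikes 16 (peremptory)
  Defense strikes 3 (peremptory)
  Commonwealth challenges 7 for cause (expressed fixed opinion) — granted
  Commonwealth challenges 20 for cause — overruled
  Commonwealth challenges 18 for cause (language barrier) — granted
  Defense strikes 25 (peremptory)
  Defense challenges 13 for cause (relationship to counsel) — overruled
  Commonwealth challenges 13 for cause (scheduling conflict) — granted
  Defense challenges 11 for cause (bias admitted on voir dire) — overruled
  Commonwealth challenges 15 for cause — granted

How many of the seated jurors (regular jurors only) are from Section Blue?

Removed: #3, #5, #7, #8, #10, #13, #15, #16, #18, #19, #23, #25.
Seated jurors 1–7: #1, #2, #4, #6, #9, #11, #12 (alternates #14 not counted).
Of those, in Section Blue: #9 → 1.

1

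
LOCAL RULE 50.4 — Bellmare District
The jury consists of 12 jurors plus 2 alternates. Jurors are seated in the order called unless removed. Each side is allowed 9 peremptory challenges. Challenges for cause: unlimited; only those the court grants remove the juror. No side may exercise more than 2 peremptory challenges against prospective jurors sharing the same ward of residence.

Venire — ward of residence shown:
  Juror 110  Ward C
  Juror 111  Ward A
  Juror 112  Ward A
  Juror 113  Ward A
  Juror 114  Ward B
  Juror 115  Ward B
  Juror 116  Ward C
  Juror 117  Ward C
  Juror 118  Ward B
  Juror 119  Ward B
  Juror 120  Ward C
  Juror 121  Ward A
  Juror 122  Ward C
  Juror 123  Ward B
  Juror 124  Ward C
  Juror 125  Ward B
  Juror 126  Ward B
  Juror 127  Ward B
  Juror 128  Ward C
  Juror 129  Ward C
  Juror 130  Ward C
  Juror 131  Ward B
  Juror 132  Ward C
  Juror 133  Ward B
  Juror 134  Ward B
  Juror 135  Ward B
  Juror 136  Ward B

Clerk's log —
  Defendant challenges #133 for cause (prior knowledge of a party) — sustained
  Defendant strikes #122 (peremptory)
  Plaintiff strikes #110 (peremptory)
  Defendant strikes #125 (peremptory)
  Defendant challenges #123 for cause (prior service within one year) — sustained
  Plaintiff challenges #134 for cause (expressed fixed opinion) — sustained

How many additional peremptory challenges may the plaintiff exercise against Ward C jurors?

1

Plaintiff peremptories so far: #110 — 1 of 9 used, 8 left overall.
Against Ward C: #110 — 1 used; per-ward cap 2 leaves 1.
Binding limit: min(8, 1) = 1.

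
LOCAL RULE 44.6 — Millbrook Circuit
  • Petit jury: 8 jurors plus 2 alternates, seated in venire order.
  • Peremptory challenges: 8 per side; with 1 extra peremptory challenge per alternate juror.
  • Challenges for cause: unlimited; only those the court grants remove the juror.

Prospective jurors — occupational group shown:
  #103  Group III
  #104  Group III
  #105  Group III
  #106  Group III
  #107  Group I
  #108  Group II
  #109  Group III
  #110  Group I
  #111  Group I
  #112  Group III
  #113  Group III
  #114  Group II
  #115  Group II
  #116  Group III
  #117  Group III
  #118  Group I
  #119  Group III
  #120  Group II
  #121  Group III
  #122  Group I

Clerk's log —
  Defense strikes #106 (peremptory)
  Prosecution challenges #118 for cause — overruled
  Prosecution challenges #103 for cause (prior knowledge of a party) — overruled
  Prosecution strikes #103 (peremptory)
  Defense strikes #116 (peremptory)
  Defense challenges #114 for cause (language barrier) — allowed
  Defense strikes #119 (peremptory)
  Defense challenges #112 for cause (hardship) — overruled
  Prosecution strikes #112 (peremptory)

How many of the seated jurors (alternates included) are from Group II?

2

Removed: #103, #106, #112, #114, #116, #119.
Seated (10 incl. alternates): #104, #105, #107, #108, #109, #110, #111, #113, #115, #117.
Of those, in Group II: #108, #115 → 2.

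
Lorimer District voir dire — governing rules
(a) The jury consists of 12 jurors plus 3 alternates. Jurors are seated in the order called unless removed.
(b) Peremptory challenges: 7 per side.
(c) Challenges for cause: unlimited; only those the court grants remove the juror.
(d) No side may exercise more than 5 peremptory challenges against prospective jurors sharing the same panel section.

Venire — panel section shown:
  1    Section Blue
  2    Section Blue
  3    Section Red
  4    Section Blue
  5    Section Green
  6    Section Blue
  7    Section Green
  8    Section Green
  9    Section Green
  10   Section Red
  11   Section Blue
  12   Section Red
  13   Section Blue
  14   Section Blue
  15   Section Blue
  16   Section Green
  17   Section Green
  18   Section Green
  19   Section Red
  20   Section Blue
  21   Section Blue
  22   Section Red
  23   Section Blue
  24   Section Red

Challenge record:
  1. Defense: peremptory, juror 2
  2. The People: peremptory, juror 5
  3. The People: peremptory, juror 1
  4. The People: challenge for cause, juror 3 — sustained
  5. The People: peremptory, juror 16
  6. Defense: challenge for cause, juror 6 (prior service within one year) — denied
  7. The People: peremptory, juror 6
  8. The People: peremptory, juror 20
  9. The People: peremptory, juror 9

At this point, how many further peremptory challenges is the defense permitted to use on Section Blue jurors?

Defense peremptories so far: #2 — 1 of 7 used, 6 left overall.
Against Section Blue: #2 — 1 used; per-section cap 5 leaves 4.
Binding limit: min(6, 4) = 4.

4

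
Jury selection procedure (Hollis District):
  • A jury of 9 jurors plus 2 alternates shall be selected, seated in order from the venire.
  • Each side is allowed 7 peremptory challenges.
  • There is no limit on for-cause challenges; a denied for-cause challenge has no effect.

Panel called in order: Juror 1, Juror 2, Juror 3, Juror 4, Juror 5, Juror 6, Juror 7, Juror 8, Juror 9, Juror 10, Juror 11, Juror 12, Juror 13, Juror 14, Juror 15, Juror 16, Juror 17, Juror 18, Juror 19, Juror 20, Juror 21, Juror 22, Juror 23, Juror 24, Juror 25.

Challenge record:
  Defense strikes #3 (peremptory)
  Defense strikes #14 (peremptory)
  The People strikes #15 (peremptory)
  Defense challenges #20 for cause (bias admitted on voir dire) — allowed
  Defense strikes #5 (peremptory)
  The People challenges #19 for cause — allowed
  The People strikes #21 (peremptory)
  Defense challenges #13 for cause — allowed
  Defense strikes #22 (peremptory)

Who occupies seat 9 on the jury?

Removed: #3, #5, #13, #14, #15, #19, #20, #21, #22.
Filling seats in venire order through position 9: #1, #2, #4, #6, #7, #8, #9, #10, #11.
So seat 9 is #11.

11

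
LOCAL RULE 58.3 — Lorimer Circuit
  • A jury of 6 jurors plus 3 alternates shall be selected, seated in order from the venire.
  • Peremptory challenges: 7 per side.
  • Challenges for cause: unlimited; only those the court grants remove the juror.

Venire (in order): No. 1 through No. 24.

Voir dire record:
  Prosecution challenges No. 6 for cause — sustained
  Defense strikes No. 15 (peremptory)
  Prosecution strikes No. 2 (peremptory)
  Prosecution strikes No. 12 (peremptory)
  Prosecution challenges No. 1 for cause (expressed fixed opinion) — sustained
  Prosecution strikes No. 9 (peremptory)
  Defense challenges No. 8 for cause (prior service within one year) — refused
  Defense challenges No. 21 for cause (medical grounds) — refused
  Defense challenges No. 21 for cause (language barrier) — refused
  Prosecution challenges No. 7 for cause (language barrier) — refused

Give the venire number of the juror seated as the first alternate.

11

Removed: #1, #2, #6, #9, #12, #15. (#7, #8, #21 stay — for-cause denied.)
Filling seats in venire order through position 7: #3, #4, #5, #7, #8, #10, #11.
So alternate 1 is #11.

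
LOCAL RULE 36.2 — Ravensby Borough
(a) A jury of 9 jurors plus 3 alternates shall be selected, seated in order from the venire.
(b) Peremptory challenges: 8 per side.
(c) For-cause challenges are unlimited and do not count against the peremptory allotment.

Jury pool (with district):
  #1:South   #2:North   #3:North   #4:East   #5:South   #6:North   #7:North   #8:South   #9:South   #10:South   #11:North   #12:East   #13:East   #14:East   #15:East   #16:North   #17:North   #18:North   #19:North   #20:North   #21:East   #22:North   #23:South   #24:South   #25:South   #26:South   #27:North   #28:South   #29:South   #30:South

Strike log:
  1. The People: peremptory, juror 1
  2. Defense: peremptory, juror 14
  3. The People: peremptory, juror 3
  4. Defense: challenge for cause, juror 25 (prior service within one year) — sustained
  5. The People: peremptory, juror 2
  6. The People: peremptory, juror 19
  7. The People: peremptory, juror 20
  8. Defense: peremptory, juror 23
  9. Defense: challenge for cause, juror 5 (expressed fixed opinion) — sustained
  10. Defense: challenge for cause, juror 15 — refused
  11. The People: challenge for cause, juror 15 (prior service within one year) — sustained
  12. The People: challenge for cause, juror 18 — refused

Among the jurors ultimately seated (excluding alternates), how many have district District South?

Removed: #1, #2, #3, #5, #14, #15, #19, #20, #23, #25.
Seated jurors 1–9: #4, #6, #7, #8, #9, #10, #11, #12, #13 (alternates #16, #17, #18 not counted).
Of those, in District South: #8, #9, #10 → 3.

3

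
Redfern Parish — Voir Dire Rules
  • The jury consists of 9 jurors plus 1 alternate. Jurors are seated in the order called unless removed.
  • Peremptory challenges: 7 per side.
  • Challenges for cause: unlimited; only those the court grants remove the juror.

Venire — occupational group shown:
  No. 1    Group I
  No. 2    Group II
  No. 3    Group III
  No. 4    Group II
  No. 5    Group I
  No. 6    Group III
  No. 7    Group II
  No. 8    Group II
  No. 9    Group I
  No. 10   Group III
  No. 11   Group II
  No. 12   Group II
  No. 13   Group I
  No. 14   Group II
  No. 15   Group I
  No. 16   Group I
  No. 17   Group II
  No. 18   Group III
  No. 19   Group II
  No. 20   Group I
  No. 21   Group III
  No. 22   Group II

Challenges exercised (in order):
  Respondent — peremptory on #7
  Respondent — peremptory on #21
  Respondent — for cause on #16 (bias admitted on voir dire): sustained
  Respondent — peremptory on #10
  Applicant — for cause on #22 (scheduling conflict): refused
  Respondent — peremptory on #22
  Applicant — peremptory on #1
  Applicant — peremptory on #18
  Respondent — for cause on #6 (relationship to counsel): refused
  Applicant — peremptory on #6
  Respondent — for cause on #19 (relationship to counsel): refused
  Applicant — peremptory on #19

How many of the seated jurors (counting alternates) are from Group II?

Removed: #1, #6, #7, #10, #16, #18, #19, #21, #22.
Seated (10 incl. alternates): #2, #3, #4, #5, #8, #9, #11, #12, #13, #14.
Of those, in Group II: #2, #4, #8, #11, #12, #14 → 6.

6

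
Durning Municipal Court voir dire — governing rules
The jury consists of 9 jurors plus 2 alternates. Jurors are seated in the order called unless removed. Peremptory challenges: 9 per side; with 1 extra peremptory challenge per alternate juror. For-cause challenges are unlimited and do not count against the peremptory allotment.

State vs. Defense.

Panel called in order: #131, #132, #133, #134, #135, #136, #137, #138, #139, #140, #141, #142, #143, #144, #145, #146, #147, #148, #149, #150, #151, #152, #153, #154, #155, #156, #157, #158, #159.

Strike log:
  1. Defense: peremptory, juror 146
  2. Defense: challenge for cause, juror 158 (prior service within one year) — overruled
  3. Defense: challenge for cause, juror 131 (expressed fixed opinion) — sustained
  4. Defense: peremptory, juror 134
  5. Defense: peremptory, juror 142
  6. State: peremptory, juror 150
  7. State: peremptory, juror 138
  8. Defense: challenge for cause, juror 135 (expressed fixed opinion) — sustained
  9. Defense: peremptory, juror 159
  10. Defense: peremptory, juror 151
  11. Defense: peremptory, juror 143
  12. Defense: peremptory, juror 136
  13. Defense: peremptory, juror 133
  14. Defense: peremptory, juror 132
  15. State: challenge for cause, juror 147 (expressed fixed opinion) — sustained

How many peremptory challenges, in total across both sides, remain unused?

11

State allotment: 9 base + 1 × 2 alternates = 11. Defense allotment: 9 base + 1 × 2 alternates = 11.
State peremptories used: #150, #138 — 2 (the for-cause on #147 doesn't count).
Defense peremptories used: #146, #134, #142, #159, #151, #143, #136, #133, #132 — 9 (for-cause on #158, #131, #135 don't count).
Remaining: (11 − 2) + (11 − 9) = 11.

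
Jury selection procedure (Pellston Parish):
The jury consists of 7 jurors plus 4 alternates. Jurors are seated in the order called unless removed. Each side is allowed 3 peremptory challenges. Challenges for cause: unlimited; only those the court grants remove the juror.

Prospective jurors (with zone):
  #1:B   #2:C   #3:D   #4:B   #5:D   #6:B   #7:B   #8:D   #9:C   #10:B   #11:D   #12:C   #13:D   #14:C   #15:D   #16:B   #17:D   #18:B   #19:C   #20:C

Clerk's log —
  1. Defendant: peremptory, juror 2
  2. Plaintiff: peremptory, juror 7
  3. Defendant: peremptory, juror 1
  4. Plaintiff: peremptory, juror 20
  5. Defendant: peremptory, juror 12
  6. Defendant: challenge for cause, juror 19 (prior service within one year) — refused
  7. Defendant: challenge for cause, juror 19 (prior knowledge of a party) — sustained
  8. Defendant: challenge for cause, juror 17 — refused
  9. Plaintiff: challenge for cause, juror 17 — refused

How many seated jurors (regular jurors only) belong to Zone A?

0

Removed: #1, #2, #7, #12, #19, #20.
Seated jurors 1–7: #3, #4, #5, #6, #8, #9, #10 (alternates #11, #13, #14, #15 not counted).
None of those are in Zone A → 0.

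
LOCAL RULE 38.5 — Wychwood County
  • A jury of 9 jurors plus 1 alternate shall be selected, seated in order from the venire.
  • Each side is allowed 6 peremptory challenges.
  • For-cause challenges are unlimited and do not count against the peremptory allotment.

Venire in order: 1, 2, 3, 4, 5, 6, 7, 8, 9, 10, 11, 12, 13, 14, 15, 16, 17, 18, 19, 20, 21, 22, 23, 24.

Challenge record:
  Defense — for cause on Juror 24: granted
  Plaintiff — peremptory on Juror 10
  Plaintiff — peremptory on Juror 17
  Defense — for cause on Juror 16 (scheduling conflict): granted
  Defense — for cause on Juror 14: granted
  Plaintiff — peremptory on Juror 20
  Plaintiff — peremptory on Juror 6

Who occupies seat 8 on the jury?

Removed: #6, #10, #14, #16, #17, #20, #24.
Filling seats in venire order through position 8: #1, #2, #3, #4, #5, #7, #8, #9.
So seat 8 is #9.

9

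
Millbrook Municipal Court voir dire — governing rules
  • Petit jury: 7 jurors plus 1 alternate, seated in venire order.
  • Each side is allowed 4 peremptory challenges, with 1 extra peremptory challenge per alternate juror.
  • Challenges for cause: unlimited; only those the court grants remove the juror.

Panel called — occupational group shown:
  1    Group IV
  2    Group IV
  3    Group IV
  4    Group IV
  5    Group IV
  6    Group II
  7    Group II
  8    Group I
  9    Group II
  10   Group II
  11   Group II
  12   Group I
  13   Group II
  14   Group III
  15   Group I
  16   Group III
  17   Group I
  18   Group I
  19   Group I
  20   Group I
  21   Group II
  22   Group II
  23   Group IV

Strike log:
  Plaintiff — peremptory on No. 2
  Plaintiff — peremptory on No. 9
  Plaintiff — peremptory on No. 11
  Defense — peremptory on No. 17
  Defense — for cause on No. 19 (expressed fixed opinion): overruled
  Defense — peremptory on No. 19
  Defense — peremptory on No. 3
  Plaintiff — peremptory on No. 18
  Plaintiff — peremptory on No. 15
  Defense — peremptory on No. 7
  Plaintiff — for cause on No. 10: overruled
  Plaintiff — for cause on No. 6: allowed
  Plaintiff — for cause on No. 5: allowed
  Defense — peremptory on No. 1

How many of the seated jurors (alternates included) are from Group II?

2

Removed: #1, #2, #3, #5, #6, #7, #9, #11, #15, #17, #18, #19.
Seated (8 incl. alternates): #4, #8, #10, #12, #13, #14, #16, #20.
Of those, in Group II: #10, #13 → 2.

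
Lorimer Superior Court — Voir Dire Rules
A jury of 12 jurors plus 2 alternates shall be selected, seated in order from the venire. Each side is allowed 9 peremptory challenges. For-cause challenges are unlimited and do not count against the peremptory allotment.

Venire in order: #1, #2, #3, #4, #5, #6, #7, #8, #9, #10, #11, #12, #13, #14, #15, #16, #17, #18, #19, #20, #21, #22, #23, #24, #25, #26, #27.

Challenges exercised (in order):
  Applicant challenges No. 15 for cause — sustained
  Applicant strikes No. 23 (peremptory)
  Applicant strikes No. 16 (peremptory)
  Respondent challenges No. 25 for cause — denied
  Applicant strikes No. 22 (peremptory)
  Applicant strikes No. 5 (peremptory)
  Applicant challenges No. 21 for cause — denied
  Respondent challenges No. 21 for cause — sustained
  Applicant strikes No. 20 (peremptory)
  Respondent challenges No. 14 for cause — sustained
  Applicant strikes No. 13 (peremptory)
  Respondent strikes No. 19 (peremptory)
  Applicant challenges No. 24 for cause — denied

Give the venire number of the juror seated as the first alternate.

18

Removed: #5, #13, #14, #15, #16, #19, #20, #21, #22, #23. (#24, #25 stay — for-cause denied.)
Seating in order: seats 1–12 → #1, #2, #3, #4, #6, #7, #8, #9, #10, #11, #12, #17; alternates → #18, #24.
So alternate 1 is #18.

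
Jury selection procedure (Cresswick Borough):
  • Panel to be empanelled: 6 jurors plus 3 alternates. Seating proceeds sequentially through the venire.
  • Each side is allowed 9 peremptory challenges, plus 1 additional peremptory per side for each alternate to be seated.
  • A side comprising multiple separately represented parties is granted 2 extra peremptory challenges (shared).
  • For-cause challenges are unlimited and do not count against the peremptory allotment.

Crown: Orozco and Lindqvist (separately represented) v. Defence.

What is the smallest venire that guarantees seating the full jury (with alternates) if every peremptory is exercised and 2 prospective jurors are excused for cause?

37

Seats to fill: 6 + 3 alternates = 9.
Peremptories — Crown: 9 + 1×3 + 2 = 14; Defence: 9 + 1×3 = 12; total 26.
For-cause removals: 2.
Minimum venire: 9 + 26 + 2 = 37.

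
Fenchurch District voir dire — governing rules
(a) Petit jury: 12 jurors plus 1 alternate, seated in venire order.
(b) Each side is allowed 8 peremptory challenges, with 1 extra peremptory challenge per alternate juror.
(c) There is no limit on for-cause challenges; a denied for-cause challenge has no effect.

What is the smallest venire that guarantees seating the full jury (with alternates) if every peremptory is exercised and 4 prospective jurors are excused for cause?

Seats to fill: 12 + 1 alternates = 13.
Peremptories: 8 + 1×1 = 9 per side × 2 sides = 18.
For-cause removals: 4.
Minimum venire: 13 + 18 + 4 = 35.

35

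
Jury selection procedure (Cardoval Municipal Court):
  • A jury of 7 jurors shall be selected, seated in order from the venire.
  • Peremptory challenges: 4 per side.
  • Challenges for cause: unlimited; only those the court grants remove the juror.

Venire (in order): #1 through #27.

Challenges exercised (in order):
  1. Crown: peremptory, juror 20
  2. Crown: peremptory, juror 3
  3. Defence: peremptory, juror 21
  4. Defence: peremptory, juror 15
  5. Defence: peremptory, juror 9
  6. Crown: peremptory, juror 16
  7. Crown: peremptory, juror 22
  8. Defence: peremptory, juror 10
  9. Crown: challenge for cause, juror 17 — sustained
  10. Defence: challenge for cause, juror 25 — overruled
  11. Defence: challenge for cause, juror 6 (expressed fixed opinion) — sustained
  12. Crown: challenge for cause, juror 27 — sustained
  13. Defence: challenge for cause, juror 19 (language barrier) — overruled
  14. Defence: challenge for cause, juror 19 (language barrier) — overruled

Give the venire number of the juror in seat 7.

11

Removed: #3, #6, #9, #10, #15, #16, #17, #20, #21, #22, #27. (#19, #25 stay — for-cause denied.)
Seating in order: seats 1–7 → #1, #2, #4, #5, #7, #8, #11.
So seat 7 is #11.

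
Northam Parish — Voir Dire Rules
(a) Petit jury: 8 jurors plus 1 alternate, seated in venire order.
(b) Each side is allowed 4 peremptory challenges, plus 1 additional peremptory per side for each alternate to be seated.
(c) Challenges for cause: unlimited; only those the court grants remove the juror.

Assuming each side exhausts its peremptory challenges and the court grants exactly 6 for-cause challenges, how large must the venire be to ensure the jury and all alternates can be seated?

Seats to fill: 8 + 1 alternates = 9.
Peremptories: 4 + 1×1 = 5 per side × 2 sides = 10.
For-cause removals: 6.
Minimum venire: 9 + 10 + 6 = 25.

25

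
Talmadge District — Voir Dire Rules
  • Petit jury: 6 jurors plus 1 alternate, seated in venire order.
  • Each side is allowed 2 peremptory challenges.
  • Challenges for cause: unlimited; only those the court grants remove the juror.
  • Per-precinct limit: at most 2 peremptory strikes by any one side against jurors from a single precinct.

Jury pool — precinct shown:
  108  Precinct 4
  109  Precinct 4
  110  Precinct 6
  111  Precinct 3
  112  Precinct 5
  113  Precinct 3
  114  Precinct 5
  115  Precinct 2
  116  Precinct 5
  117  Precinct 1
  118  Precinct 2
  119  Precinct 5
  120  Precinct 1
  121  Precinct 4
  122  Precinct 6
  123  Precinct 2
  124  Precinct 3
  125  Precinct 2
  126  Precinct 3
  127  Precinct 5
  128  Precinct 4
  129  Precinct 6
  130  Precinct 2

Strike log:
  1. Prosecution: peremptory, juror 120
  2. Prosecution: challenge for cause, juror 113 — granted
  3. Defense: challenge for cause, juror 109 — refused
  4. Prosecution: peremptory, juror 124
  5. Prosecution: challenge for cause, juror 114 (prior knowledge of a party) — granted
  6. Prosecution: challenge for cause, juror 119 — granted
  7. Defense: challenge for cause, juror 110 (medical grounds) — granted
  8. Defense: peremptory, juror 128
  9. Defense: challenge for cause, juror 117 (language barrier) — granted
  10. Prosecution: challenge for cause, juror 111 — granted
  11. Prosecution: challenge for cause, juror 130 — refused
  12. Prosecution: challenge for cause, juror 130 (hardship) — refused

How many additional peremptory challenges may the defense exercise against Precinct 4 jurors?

1

Defense peremptories so far: #128 — 1 of 2 used, 1 left overall.
Against Precinct 4: #128 — 1 used; per-precinct cap 2 leaves 1.
Binding limit: min(1, 1) = 1.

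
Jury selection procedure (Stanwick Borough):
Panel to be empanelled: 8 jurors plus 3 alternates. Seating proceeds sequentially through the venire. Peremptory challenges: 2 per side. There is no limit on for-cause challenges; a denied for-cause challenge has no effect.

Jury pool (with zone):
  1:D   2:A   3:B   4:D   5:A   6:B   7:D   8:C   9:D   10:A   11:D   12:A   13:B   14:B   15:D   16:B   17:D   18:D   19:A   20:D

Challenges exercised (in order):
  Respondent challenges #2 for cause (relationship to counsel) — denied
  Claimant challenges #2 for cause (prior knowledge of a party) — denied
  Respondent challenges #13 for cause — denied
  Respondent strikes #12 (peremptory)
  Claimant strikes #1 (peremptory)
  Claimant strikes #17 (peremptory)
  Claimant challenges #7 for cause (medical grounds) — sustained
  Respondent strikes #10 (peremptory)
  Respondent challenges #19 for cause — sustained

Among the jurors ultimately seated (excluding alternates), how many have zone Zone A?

Removed: #1, #7, #10, #12, #17, #19.
Seated jurors 1–8: #2, #3, #4, #5, #6, #8, #9, #11 (alternates #13, #14, #15 not counted).
Of those, in Zone A: #2, #5 → 2.

2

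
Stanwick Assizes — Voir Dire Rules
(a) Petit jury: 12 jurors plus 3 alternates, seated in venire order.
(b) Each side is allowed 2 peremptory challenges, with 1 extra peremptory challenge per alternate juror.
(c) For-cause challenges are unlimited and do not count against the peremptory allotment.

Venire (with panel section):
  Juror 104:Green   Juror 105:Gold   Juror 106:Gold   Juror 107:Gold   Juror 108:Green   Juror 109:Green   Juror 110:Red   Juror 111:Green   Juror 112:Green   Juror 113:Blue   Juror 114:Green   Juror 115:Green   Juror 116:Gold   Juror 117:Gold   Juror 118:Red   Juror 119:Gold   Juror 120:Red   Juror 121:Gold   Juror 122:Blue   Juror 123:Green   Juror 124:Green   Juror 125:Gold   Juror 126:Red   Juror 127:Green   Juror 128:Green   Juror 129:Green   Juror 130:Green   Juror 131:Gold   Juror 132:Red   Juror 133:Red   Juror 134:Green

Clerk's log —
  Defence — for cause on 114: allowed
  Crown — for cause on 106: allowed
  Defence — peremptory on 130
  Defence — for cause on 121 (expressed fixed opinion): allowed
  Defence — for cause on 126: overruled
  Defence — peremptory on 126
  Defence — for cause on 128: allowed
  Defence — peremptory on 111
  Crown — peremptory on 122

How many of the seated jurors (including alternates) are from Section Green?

6

Removed: #106, #111, #114, #121, #122, #126, #128, #130.
Seated (15 incl. alternates): #104, #105, #107, #108, #109, #110, #112, #113, #115, #116, #117, #118, #119, #120, #123.
Of those, in Section Green: #104, #108, #109, #112, #115, #123 → 6.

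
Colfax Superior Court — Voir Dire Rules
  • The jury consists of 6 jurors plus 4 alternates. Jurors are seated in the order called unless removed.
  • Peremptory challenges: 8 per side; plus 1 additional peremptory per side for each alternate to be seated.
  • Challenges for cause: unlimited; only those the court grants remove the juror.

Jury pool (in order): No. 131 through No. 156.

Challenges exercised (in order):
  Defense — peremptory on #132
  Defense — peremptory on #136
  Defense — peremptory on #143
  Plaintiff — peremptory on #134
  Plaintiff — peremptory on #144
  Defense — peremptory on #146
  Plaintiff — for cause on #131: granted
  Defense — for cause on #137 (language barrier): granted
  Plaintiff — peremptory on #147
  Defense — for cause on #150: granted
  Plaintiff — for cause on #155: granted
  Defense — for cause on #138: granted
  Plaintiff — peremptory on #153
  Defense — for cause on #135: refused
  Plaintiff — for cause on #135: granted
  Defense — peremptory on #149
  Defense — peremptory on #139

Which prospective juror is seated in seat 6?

Removed: #131, #132, #134, #135, #136, #137, #138, #139, #143, #144, #146, #147, #149, #150, #153, #155.
Filling seats in venire order through position 6: #133, #140, #141, #142, #145, #148.
So seat 6 is #148.

148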